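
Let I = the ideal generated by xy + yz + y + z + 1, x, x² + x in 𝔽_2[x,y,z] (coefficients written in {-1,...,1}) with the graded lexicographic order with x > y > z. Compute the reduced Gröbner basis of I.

f_1 = xy + yz + y + z + 1, LT = xy.
f_2 = x, LT = x.
f_3 = x² + x, LT = x².

S(f_1,f_2): lcm = xy. S = yz + y + z + 1.
  leading term yz: no divisor's leading term divides it; move yz to the remainder.
  leading term y: no divisor's leading term divides it; move y to the remainder.
  leading term z: no divisor's leading term divides it; move z to the remainder.
  leading term 1: no divisor's leading term divides it; move 1 to the remainder.
  remainder yz + y + z + 1 ≠ 0; add g_4 = yz + y + z + 1 to the basis.

The other S-polynomials (S(f_1,f_3), S(f_2,f_3), S(f_1,g_4), S(f_2,g_4), S(f_3,g_4)) all reduce to 0 modulo the current basis, so we have a Gröbner basis.
Inter-reduce: drop elements whose leading term is divisible by another's, tail-reduce, and make monic.

G = {yz + y + z + 1, x}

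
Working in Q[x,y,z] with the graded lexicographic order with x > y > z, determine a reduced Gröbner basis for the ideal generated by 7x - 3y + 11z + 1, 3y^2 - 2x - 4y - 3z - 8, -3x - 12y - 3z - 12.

G = {z^2 - 371/16z - 387/16, x + 47/31z + 16/31, y - 4/31z + 27/31}

This is the nonlinear analogue of row-reducing a linear system.

f_1 = 7x - 3y + 11z + 1, LT = x.
f_2 = 3y^2 - 2x - 4y - 3z - 8, LT = y^2.
f_3 = -3x - 12y - 3z - 12, LT = x.

S(f_1,f_3): lcm = x. S = -31/7y + 4/7z - 27/7.
  reduce S modulo (f_1, f_2, f_3):
  remainder -31/7y + 4/7z - 27/7 ≠ 0; add g_4 = -31/7y + 4/7z - 27/7 to the basis.

S(f_2,g_4): lcm = y^2. S = 4/31yz - 2/3x - 205/93y - z - 8/3.
  reduce S modulo (f_1, f_2, f_3, g_4):
  remainder 16/961z^2 - 371/961z - 387/961 ≠ 0; add g_5 = 16/961z^2 - 371/961z - 387/961 to the basis.

The other S-polynomials (S(f_1,f_2), S(f_2,f_3), S(f_1,g_4), S(f_3,g_4), S(f_1,g_5), S(f_2,g_5), S(f_3,g_5), S(g_4,g_5)) all reduce to 0 modulo the current basis, so we have a Gröbner basis.
Inter-reduce: drop elements whose leading term is divisible by another's, tail-reduce, and make monic.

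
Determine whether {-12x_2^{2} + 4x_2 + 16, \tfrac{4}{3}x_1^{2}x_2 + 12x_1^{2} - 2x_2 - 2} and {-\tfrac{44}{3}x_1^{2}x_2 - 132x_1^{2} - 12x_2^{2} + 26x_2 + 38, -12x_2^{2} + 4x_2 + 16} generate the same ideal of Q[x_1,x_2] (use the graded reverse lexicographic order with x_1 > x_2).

Two ideals are equal iff their reduced Gröbner bases coincide (the reduced basis is unique for a fixed ordering).
Buchberger on the first generating set:
f_1 = -12x_2^{2} + 4x_2 + 16, LT = x_2^{2}.
f_2 = \tfrac{4}{3}x_1^{2}x_2 + 12x_1^{2} - 2x_2 - 2, LT = x_1^{2}x_2.

S(f_1,f_2): lcm = x_1^{2}x_2^{2}. S = -\tfrac{28}{3}x_1^{2}x_2 - \tfrac{4}{3}x_1^{2} + \tfrac{3}{2}x_2^{2} + \tfrac{3}{2}x_2.
  reduce S modulo (f_1, f_2):
  remainder \tfrac{248}{3}x_1^{2} - 12x_2 - 12 ≠ 0; add g_3 = \tfrac{248}{3}x_1^{2} - 12x_2 - 12 to the basis.

The other S-polynomials (S(f_1,g_3), S(f_2,g_3)) all reduce to 0 modulo the current basis, so we have a Gröbner basis.
Inter-reduce: drop elements whose leading term is divisible by another's, tail-reduce, and make monic.
Reduced Gröbner basis: {x_1^{2} - \tfrac{9}{62}x_2 - \tfrac{9}{62}, x_2^{2} - \tfrac{1}{3}x_2 - \tfrac{4}{3}}.

Buchberger on the second generating set:
h_1 = -\tfrac{44}{3}x_1^{2}x_2 - 132x_1^{2} - 12x_2^{2} + 26x_2 + 38, LT = x_1^{2}x_2.
h_2 = -12x_2^{2} + 4x_2 + 16, LT = x_2^{2}.

S(h_1,h_2): lcm = x_1^{2}x_2^{2}. S = \tfrac{28}{3}x_1^{2}x_2 + \tfrac{9}{11}x_2^{3} + \tfrac{4}{3}x_1^{2} - \tfrac{39}{22}x_2^{2} - \tfrac{57}{22}x_2.
  reduce S modulo (h_1, h_2):
  remainder -\tfrac{248}{3}x_1^{2} + 12x_2 + 12 ≠ 0; add k_3 = -\tfrac{248}{3}x_1^{2} + 12x_2 + 12 to the basis.

The other S-polynomials (S(h_1,k_3), S(h_2,k_3)) all reduce to 0 modulo the current basis, so we have a Gröbner basis.
Inter-reduce: drop elements whose leading term is divisible by another's, tail-reduce, and make monic.
Reduced Gröbner basis: {x_1^{2} - \tfrac{9}{62}x_2 - \tfrac{9}{62}, x_2^{2} - \tfrac{1}{3}x_2 - \tfrac{4}{3}}.

The two bases agree; hence the ideals are identical.

Yes, the ideals are equal.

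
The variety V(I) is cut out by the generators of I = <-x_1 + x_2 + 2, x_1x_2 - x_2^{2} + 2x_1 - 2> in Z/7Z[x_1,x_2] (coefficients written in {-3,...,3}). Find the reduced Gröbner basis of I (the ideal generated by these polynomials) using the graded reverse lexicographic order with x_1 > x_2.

This is the nonlinear analogue of row-reducing a linear system.

f_1 = -x_1 + x_2 + 2, LT = x_1.
f_2 = x_1x_2 - x_2^{2} + 2x_1 - 2, LT = x_1x_2.

S(f_1,f_2): lcm = x_1x_2. S = -2x_1 - 2x_2 + 2.
  leading term x_1: subtract (2)·f_1 from -2x_1 - 2x_2 + 2 → 3x_2 - 2
  leading term x_2: no divisor's leading term divides it; move 3x_2 to the remainder.
  leading term 1: no divisor's leading term divides it; move -2 to the remainder.
  remainder 3x_2 - 2 ≠ 0; add g_3 = 3x_2 - 2 to the basis.

The other S-polynomials (S(f_1,g_3), S(f_2,g_3)) all reduce to 0 modulo the current basis, so we have a Gröbner basis.
Inter-reduce: drop elements whose leading term is divisible by another's, tail-reduce, and make monic.

G = {x_1 + 2, x_2 - 3}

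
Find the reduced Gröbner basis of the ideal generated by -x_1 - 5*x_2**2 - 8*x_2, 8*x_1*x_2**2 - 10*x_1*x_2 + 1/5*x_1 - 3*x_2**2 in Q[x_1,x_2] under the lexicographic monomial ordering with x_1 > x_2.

G = {x_1 + 5*x_2**2 + 8*x_2, x_2**4 + 7/20*x_2**3 - 19/10*x_2**2 + 1/25*x_2}

f_1 = -x_1 - 5*x_2**2 - 8*x_2, LT = x_1.
f_2 = 8*x_1*x_2**2 - 10*x_1*x_2 + 1/5*x_1 - 3*x_2**2, LT = x_1*x_2**2.

S(f_1,f_2): lcm = x_1*x_2**2. S = 5/4*x_1*x_2 - 1/40*x_1 + 5*x_2**4 + 8*x_2**3 + 3/8*x_2**2.
  reduce S modulo (f_1, f_2):
  remainder 5*x_2**4 + 7/4*x_2**3 - 19/2*x_2**2 + 1/5*x_2 ≠ 0; add g_3 = 5*x_2**4 + 7/4*x_2**3 - 19/2*x_2**2 + 1/5*x_2 to the basis.

The other S-polynomials (S(f_1,g_3), S(f_2,g_3)) all reduce to 0 modulo the current basis, so we have a Gröbner basis.
Inter-reduce: drop elements whose leading term is divisible by another's, tail-reduce, and make monic.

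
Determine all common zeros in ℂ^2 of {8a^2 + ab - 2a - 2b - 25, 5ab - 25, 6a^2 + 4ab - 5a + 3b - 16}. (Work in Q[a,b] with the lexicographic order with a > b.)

{(-1, -5)}

Compute a lex Gröbner basis by Buchberger's algorithm.
f_1 = 8a^2 + ab - 2a - 2b - 25, LT = a^2.
f_2 = 5ab - 25, LT = ab.
f_3 = 6a^2 + 4ab - 5a + 3b - 16, LT = a^2.

S(f_1,f_2): lcm = a^2b. S = 1/8ab^2 - 1/4ab + 5a - 1/4b^2 - 25/8b.
  leading term ab^2: subtract (1/40b)·f_2 from 1/8ab^2 - 1/4ab + 5a - 1/4b^2 - 25/8b → -1/4ab + 5a - 1/4b^2 - 5/2b
  leading term ab: subtract (-1/20)·f_2 from -1/4ab + 5a - 1/4b^2 - 5/2b → 5a - 1/4b^2 - 5/2b - 5/4
  leading term a: no divisor's leading term divides it; move 5a to the remainder.
  leading term b^2: no divisor's leading term divides it; move -1/4b^2 to the remainder.
  leading term b: no divisor's leading term divides it; move -5/2b to the remainder.
  leading term 1: no divisor's leading term divides it; move -5/4 to the remainder.
  remainder 5a - 1/4b^2 - 5/2b - 5/4 ≠ 0; add h_4 = 5a - 1/4b^2 - 5/2b - 5/4 to the basis.

S(f_1,f_3): lcm = a^2. S = -13/24ab + 7/12a - 3/4b - 11/24.
  leading term ab: subtract (-13/120)·f_2 from -13/24ab + 7/12a - 3/4b - 11/24 → 7/12a - 3/4b - 19/6
  leading term a: subtract (7/60)·h_4 from 7/12a - 3/4b - 19/6 → 7/240b^2 - 11/24b - 145/48
  leading term b^2: no divisor's leading term divides it; move 7/240b^2 to the remainder.
  leading term b: no divisor's leading term divides it; move -11/24b to the remainder.
  leading term 1: no divisor's leading term divides it; move -145/48 to the remainder.
  remainder 7/240b^2 - 11/24b - 145/48 ≠ 0; add h_5 = 7/240b^2 - 11/24b - 145/48 to the basis.

S(f_2,f_3): lcm = a^2b. S = -2/3ab^2 + 5/6ab - 5a - 1/2b^2 + 8/3b.
  leading term ab^2: subtract (-2/15b)·f_2 from -2/3ab^2 + 5/6ab - 5a - 1/2b^2 + 8/3b → 5/6ab - 5a - 1/2b^2 - 2/3b
  leading term ab: subtract (1/6)·f_2 from 5/6ab - 5a - 1/2b^2 - 2/3b → -5a - 1/2b^2 - 2/3b + 25/6
  leading term a: subtract (-1)·h_4 from -5a - 1/2b^2 - 2/3b + 25/6 → -3/4b^2 - 19/6b + 35/12
  leading term b^2: subtract (-180/7)·h_5 from -3/4b^2 - 19/6b + 35/12 → -314/21b - 1570/21
  leading term b: no divisor's leading term divides it; move -314/21b to the remainder.
  leading term 1: no divisor's leading term divides it; move -1570/21 to the remainder.
  remainder -314/21b - 1570/21 ≠ 0; add h_6 = -314/21b - 1570/21 to the basis.

The other S-polynomials (S(f_1,h_4), S(f_2,h_4), S(f_3,h_4), S(f_1,h_5), S(f_2,h_5), S(f_3,h_5), S(h_4,h_5), S(f_1,h_6), S(f_2,h_6), S(f_3,h_6), S(h_4,h_6), S(h_5,h_6)) all reduce to 0 modulo the current basis, so we have a Gröbner basis.
Inter-reduce: drop elements whose leading term is divisible by another's, tail-reduce, and make monic.
Reduced Gröbner basis: {a + 1, b + 5}.

Elimination: the polynomial b + 5 lies in the elimination ideal for b, so b ∈ {-5}. For each such b, the remaining basis elements (now univariate) give the rest of the solution.
  b = -5: the earlier basis element becomes a + 1 = 0, giving a = -1 — point (-1, -5).
Substituting each solution back into the original system confirms all equations vanish.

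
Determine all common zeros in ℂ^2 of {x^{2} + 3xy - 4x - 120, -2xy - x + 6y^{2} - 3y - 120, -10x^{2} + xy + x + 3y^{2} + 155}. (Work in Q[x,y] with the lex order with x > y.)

{(-5, -5)}

Compute a lex Gröbner basis by Buchberger's algorithm.
f_1 = x^{2} + 3xy - 4x - 120, LT = x^{2}.
f_2 = -2xy - x + 6y^{2} - 3y - 120, LT = xy.
f_3 = -10x^{2} + xy + x + 3y^{2} + 155, LT = x^{2}.

S(f_1,f_2): lcm = x^{2}y. S = -\tfrac{1}{2}x^{2} + 6xy^{2} - \tfrac{11}{2}xy - 60x - 120y.
  leading term x^{2}: subtract (-\tfrac{1}{2})·f_1 from -\tfrac{1}{2}x^{2} + 6xy^{2} - \tfrac{11}{2}xy - 60x - 120y → 6xy^{2} - 4xy - 62x - 120y - 60
  leading term xy^{2}: subtract (-3y)·f_2 from 6xy^{2} - 4xy - 62x - 120y - 60 → -7xy - 62x + 18y^{3} - 9y^{2} - 480y - 60
  leading term xy: subtract (\tfrac{7}{2})·f_2 from -7xy - 62x + 18y^{3} - 9y^{2} - 480y - 60 → -\tfrac{117}{2}x + 18y^{3} - 30y^{2} - \tfrac{939}{2}y + 360
  leading term x: no divisor's leading term divides it; move -\tfrac{117}{2}x to the remainder.
  leading term y^{3}: no divisor's leading term divides it; move 18y^{3} to the remainder.
  leading term y^{2}: no divisor's leading term divides it; move -30y^{2} to the remainder.
  leading term y: no divisor's leading term divides it; move -\tfrac{939}{2}y to the remainder.
  leading term 1: no divisor's leading term divides it; move 360 to the remainder.
  remainder -\tfrac{117}{2}x + 18y^{3} - 30y^{2} - \tfrac{939}{2}y + 360 ≠ 0; add h_4 = -\tfrac{117}{2}x + 18y^{3} - 30y^{2} - \tfrac{939}{2}y + 360 to the basis.

S(f_1,f_3): lcm = x^{2}. S = \tfrac{31}{10}xy - \tfrac{39}{10}x + \tfrac{3}{10}y^{2} - \tfrac{209}{2}.
  leading term xy: subtract (-\tfrac{31}{20})·f_2 from \tfrac{31}{10}xy - \tfrac{39}{10}x + \tfrac{3}{10}y^{2} - \tfrac{209}{2} → -\tfrac{109}{20}x + \tfrac{48}{5}y^{2} - \tfrac{93}{20}y - \tfrac{581}{2}
  leading term x: subtract (\tfrac{109}{1170})·h_4 from -\tfrac{109}{20}x + \tfrac{48}{5}y^{2} - \tfrac{93}{20}y - \tfrac{581}{2} → -\tfrac{109}{65}y^{3} + \tfrac{2417}{195}y^{2} + \tfrac{3049}{78}y - \tfrac{8425}{26}
  leading term y^{3}: no divisor's leading term divides it; move -\tfrac{109}{65}y^{3} to the remainder.
  leading term y^{2}: no divisor's leading term divides it; move \tfrac{2417}{195}y^{2} to the remainder.
  leading term y: no divisor's leading term divides it; move \tfrac{3049}{78}y to the remainder.
  leading term 1: no divisor's leading term divides it; move -\tfrac{8425}{26} to the remainder.
  remainder -\tfrac{109}{65}y^{3} + \tfrac{2417}{195}y^{2} + \tfrac{3049}{78}y - \tfrac{8425}{26} ≠ 0; add h_5 = -\tfrac{109}{65}y^{3} + \tfrac{2417}{195}y^{2} + \tfrac{3049}{78}y - \tfrac{8425}{26} to the basis.

S(f_2,f_3): lcm = x^{2}y. S = \tfrac{1}{2}x^{2} - \tfrac{29}{10}xy^{2} + \tfrac{8}{5}xy + 60x + \tfrac{3}{10}y^{3} + \tfrac{31}{2}y.
  leading term x^{2}: subtract (\tfrac{1}{2})·f_1 from \tfrac{1}{2}x^{2} - \tfrac{29}{10}xy^{2} + \tfrac{8}{5}xy + 60x + \tfrac{3}{10}y^{3} + \tfrac{31}{2}y → -\tfrac{29}{10}xy^{2} + \tfrac{1}{10}xy + 62x + \tfrac{3}{10}y^{3} + \tfrac{31}{2}y + 60
  leading term xy^{2}: subtract (\tfrac{29}{20}y)·f_2 from -\tfrac{29}{10}xy^{2} + \tfrac{1}{10}xy + 62x + \tfrac{3}{10}y^{3} + \tfrac{31}{2}y + 60 → \tfrac{31}{20}xy + 62x - \tfrac{42}{5}y^{3} + \tfrac{87}{20}y^{2} + \tfrac{379}{2}y + 60
  leading term xy: subtract (-\tfrac{31}{40})·f_2 from \tfrac{31}{20}xy + 62x - \tfrac{42}{5}y^{3} + \tfrac{87}{20}y^{2} + \tfrac{379}{2}y + 60 → \tfrac{2449}{40}x - \tfrac{42}{5}y^{3} + 9y^{2} + \tfrac{7487}{40}y - 33
  leading term x: subtract (-\tfrac{2449}{2340})·h_4 from \tfrac{2449}{40}x - \tfrac{42}{5}y^{3} + 9y^{2} + \tfrac{7487}{40}y - 33 → \tfrac{1357}{130}y^{3} - \tfrac{1747}{78}y^{2} - \tfrac{59318}{195}y + \tfrac{4469}{13}
  leading term y^{3}: subtract (-\tfrac{1357}{218})·h_5 from \tfrac{1357}{130}y^{3} - \tfrac{1747}{78}y^{2} - \tfrac{59318}{195}y + \tfrac{4469}{13} → \tfrac{29843}{545}y^{2} - \tfrac{132697}{2180}y - \tfrac{729557}{436}
  leading term y^{2}: no divisor's leading term divides it; move \tfrac{29843}{545}y^{2} to the remainder.
  leading term y: no divisor's leading term divides it; move -\tfrac{132697}{2180}y to the remainder.
  leading term 1: no divisor's leading term divides it; move -\tfrac{729557}{436} to the remainder.
  remainder \tfrac{29843}{545}y^{2} - \tfrac{132697}{2180}y - \tfrac{729557}{436} ≠ 0; add h_6 = \tfrac{29843}{545}y^{2} - \tfrac{132697}{2180}y - \tfrac{729557}{436} to the basis.

S(f_2,h_5): lcm = xy^{3}. S = \tfrac{5161}{654}xy^{2} + \tfrac{15245}{654}xy - \tfrac{42125}{218}x - 3y^{4} + \tfrac{3}{2}y^{3} + 60y^{2}.
  leading term xy^{2}: subtract (-\tfrac{5161}{1308}y)·f_2 from \tfrac{5161}{654}xy^{2} + \tfrac{15245}{654}xy - \tfrac{42125}{218}x - 3y^{4} + \tfrac{3}{2}y^{3} + 60y^{2} → \tfrac{8443}{436}xy - \tfrac{42125}{218}x - 3y^{4} + \tfrac{2744}{109}y^{3} + \tfrac{20999}{436}y^{2} - \tfrac{51610}{109}y
  leading term xy: subtract (-\tfrac{8443}{872})·f_2 from \tfrac{8443}{436}xy - \tfrac{42125}{218}x - 3y^{4} + \tfrac{2744}{109}y^{3} + \tfrac{20999}{436}y^{2} - \tfrac{51610}{109}y → -\tfrac{176943}{872}x - 3y^{4} + \tfrac{2744}{109}y^{3} + \tfrac{11582}{109}y^{2} - \tfrac{438209}{872}y - \tfrac{126645}{109}
  leading term x: subtract (\tfrac{4537}{1308})·h_4 from -\tfrac{176943}{872}x - 3y^{4} + \tfrac{2744}{109}y^{3} + \tfrac{11582}{109}y^{2} - \tfrac{438209}{872}y - \tfrac{126645}{109} → -3y^{4} - \tfrac{8123}{218}y^{3} + \tfrac{45849}{218}y^{2} + 1126y - \tfrac{262755}{109}
  leading term y^{4}: subtract (\tfrac{195}{109}y)·h_5 from -3y^{4} - \tfrac{8123}{218}y^{3} + \tfrac{45849}{218}y^{2} + 1126y - \tfrac{262755}{109} → -\tfrac{12957}{218}y^{3} + \tfrac{15302}{109}y^{2} + \tfrac{371843}{218}y - \tfrac{262755}{109}
  leading term y^{3}: subtract (\tfrac{842205}{23762})·h_5 from -\tfrac{12957}{218}y^{3} + \tfrac{15302}{109}y^{2} + \tfrac{371843}{218}y - \tfrac{262755}{109} → -\tfrac{7103187}{23762}y^{2} + \tfrac{15218619}{47524}y + \tfrac{431252445}{47524}
  leading term y^{2}: subtract (-\tfrac{35515935}{6505774})·h_6 from -\tfrac{7103187}{23762}y^{2} + \tfrac{15218619}{47524}y + \tfrac{431252445}{47524} → -\tfrac{314065245}{26023096}y - \tfrac{1570326225}{26023096}
  leading term y: no divisor's leading term divides it; move -\tfrac{314065245}{26023096}y to the remainder.
  leading term 1: no divisor's leading term divides it; move -\tfrac{1570326225}{26023096} to the remainder.
  remainder -\tfrac{314065245}{26023096}y - \tfrac{1570326225}{26023096} ≠ 0; add h_7 = -\tfrac{314065245}{26023096}y - \tfrac{1570326225}{26023096} to the basis.

The other S-polynomials (S(f_1,h_4), S(f_2,h_4), S(f_3,h_4), S(f_1,h_5), S(f_3,h_5), S(h_4,h_5), S(f_1,h_6), S(f_2,h_6), S(f_3,h_6), S(h_4,h_6), S(h_5,h_6), S(f_1,h_7), S(f_2,h_7), S(f_3,h_7), S(h_4,h_7), S(h_5,h_7), S(h_6,h_7)) all reduce to 0 modulo the current basis, so we have a Gröbner basis.
Inter-reduce: drop elements whose leading term is divisible by another's, tail-reduce, and make monic.
Reduced Gröbner basis: {x + 5, y + 5}.

Since the basis is lex-ordered, y + 5 is univariate in y. Its roots are {-5}. Back-substituting each root into the other basis elements fixes the other coordinates.
  y = -5: the earlier basis element becomes x + 5 = 0, giving x = -5 — point (-5, -5).
Substituting each solution back into the original system confirms all equations vanish.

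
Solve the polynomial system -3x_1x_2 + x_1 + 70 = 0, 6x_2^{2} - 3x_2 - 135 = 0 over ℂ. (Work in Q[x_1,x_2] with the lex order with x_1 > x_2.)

{(-140/29, -9/2), (5, 5)}

Compute a lex Gröbner basis by Buchberger's algorithm.
f_1 = -3x_1x_2 + x_1 + 70, LT = x_1x_2.
f_2 = 6x_2^{2} - 3x_2 - 135, LT = x_2^{2}.

S(f_1,f_2): lcm = x_1x_2^{2}. S = \tfrac{1}{6}x_1x_2 + \tfrac{45}{2}x_1 - \tfrac{70}{3}x_2.
  leading term x_1x_2: subtract (-\tfrac{1}{18})·f_1 from \tfrac{1}{6}x_1x_2 + \tfrac{45}{2}x_1 - \tfrac{70}{3}x_2 → \tfrac{203}{9}x_1 - \tfrac{70}{3}x_2 + \tfrac{35}{9}
  leading term x_1: no divisor's leading term divides it; move \tfrac{203}{9}x_1 to the remainder.
  leading term x_2: no divisor's leading term divides it; move -\tfrac{70}{3}x_2 to the remainder.
  leading term 1: no divisor's leading term divides it; move \tfrac{35}{9} to the remainder.
  remainder \tfrac{203}{9}x_1 - \tfrac{70}{3}x_2 + \tfrac{35}{9} ≠ 0; add h_3 = \tfrac{203}{9}x_1 - \tfrac{70}{3}x_2 + \tfrac{35}{9} to the basis.

The other S-polynomials (S(f_1,h_3), S(f_2,h_3)) all reduce to 0 modulo the current basis, so we have a Gröbner basis.
Inter-reduce: drop elements whose leading term is divisible by another's, tail-reduce, and make monic.
Reduced Gröbner basis: {x_1 - \tfrac{30}{29}x_2 + \tfrac{5}{29}, x_2^{2} - \tfrac{1}{2}x_2 - \tfrac{45}{2}}.

From the last basis element, x_2^{2} - \tfrac{1}{2}x_2 - \tfrac{45}{2} = 0, so x_2 takes values in {-9/2, 5}. Each choice, substituted upward through the basis, yields the corresponding point(s) of the solution set.
  x_2 = -9/2: the earlier basis element becomes x_1 + \tfrac{140}{29} = 0, giving x_1 = -140/29 — point (-140/29, -9/2).
  x_2 = 5: the earlier basis element becomes x_1 - 5 = 0, giving x_1 = 5 — point (5, 5).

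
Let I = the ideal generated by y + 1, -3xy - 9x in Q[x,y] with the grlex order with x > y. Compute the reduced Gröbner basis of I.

G = {x, y + 1}

f_1 = y + 1, LT = y.
f_2 = -3xy - 9x, LT = xy.

S(f_1,f_2): lcm = xy. S = -2x.
  reduce S modulo (f_1, f_2):
  remainder -2x ≠ 0; add g_3 = -2x to the basis.

The other S-polynomials (S(f_1,g_3), S(f_2,g_3)) all reduce to 0 modulo the current basis, so we have a Gröbner basis.
Inter-reduce: drop elements whose leading term is divisible by another's, tail-reduce, and make monic.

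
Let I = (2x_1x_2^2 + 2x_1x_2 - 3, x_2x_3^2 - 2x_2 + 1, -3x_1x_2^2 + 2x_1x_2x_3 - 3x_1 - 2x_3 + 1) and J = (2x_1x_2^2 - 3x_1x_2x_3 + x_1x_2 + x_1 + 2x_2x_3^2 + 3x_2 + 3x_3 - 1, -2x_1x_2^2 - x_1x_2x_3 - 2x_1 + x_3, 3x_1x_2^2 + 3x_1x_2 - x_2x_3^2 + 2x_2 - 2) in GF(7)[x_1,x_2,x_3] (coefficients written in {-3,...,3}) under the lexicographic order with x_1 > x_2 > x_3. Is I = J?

No, the ideals differ.

Two ideals are equal iff their reduced Gröbner bases coincide (the reduced basis is unique for a fixed ordering).
Buchberger on the first generating set:
f_1 = 2x_1x_2^2 + 2x_1x_2 - 3, LT = x_1x_2^2.
f_2 = x_2x_3^2 - 2x_2 + 1, LT = x_2x_3^2.
f_3 = -3x_1x_2^2 + 2x_1x_2x_3 - 3x_1 - 2x_3 + 1, LT = x_1x_2^2.

S(f_1,f_2): lcm = x_1x_2^2x_3^2. S = 2x_1x_2^2 + x_1x_2x_3^2 - x_1x_2 + 2x_3^2.
  reduce S modulo (f_1, f_2, f_3):
  remainder -x_1x_2 - x_1 + 2x_3^2 + 3 ≠ 0; add g_4 = -x_1x_2 - x_1 + 2x_3^2 + 3 to the basis.

S(f_1,f_3): lcm = x_1x_2^2. S = 3x_1x_2x_3 + x_1x_2 - x_1 - 3x_3.
  reduce S modulo (f_1, f_2, f_3, g_4):
  remainder -3x_1x_3 - 2x_1 - x_3^3 + 2x_3^2 - x_3 + 3 ≠ 0; add g_5 = -3x_1x_3 - 2x_1 - x_3^3 + 2x_3^2 - x_3 + 3 to the basis.

S(f_2,f_3): lcm = x_1x_2^2x_3^2. S = -2x_1x_2^2 + 3x_1x_2x_3^3 + x_1x_2 - x_1x_3^2 - 3x_3^3 - 2x_3^2.
  reduce S modulo (f_1, f_2, f_3, g_4, g_5):
  remainder x_1 - 2x_3^4 + x_3^3 - 2x_3^2 - 2x_3 ≠ 0; add g_6 = x_1 - 2x_3^4 + x_3^3 - 2x_3^2 - 2x_3 to the basis.

S(f_2,g_4): lcm = x_1x_2x_3^2. S = -2x_1x_2 - x_1x_3^2 + x_1 + 2x_3^4 + 3x_3^2.
  reduce S modulo (f_1, f_2, f_3, g_4, g_5, g_6):
  remainder 2x_3^4 + 2x_3^3 + x_3^2 - 3 ≠ 0; add g_7 = 2x_3^4 + 2x_3^3 + x_3^2 - 3 to the basis.

S(f_1,g_5): lcm = x_1x_2^2x_3. S = -3x_1x_2^2 + x_1x_2x_3 + 2x_2^2x_3^3 + 3x_2^2x_3^2 + 2x_2^2x_3 + x_2^2 + 2x_3.
  reduce S modulo (f_1, f_2, f_3, g_4, g_5, g_6, g_7):
  remainder -x_2^2x_3 - 2x_2x_3 - 3x_2 + 3x_3^2 + 3x_3 ≠ 0; add g_8 = -x_2^2x_3 - 2x_2x_3 - 3x_2 + 3x_3^2 + 3x_3 to the basis.

S(f_2,g_5): lcm = x_1x_2x_3^2. S = -3x_1x_2x_3 - 2x_1x_2 + x_1 + 2x_2x_3^4 + 3x_2x_3^3 + 2x_2x_3^2 + x_2x_3.
  reduce S modulo (f_1, f_2, f_3, g_4, g_5, g_6, g_7, g_8):
  remainder -2x_2 - 3x_3^3 - 3x_3^2 + 3x_3 + 1 ≠ 0; add g_9 = -2x_2 - 3x_3^3 - 3x_3^2 + 3x_3 + 1 to the basis.

The other S-polynomials (S(f_1,g_4), S(f_3,g_4), S(f_3,g_5), S(g_4,g_5), S(f_1,g_6), S(f_2,g_6), S(f_3,g_6), S(g_4,g_6), S(g_5,g_6), S(f_1,g_7), S(f_2,g_7), S(f_3,g_7), S(g_4,g_7), S(g_5,g_7), S(g_6,g_7), S(f_1,g_8), S(f_2,g_8), S(f_3,g_8), S(g_4,g_8), S(g_5,g_8), S(g_6,g_8), S(g_7,g_8), S(f_1,g_9), S(f_2,g_9), S(f_3,g_9), S(g_4,g_9), S(g_5,g_9), S(g_6,g_9), S(g_7,g_9), S(g_8,g_9)) all reduce to 0 modulo the current basis, so we have a Gröbner basis.
Inter-reduce: drop elements whose leading term is divisible by another's, tail-reduce, and make monic.
Reduced Gröbner basis: {x_1 + 3x_3^3 - x_3^2 - 2x_3 - 3, x_2 - 2x_3^3 - 2x_3^2 + 2x_3 + 3, x_3^4 + x_3^3 - 3x_3^2 + 2}.

Buchberger on the second generating set:
h_1 = 2x_1x_2^2 - 3x_1x_2x_3 + x_1x_2 + x_1 + 2x_2x_3^2 + 3x_2 + 3x_3 - 1, LT = x_1x_2^2.
h_2 = -2x_1x_2^2 - x_1x_2x_3 - 2x_1 + x_3, LT = x_1x_2^2.
h_3 = 3x_1x_2^2 + 3x_1x_2 - x_2x_3^2 + 2x_2 - 2, LT = x_1x_2^2.

S(h_1,h_2): lcm = x_1x_2^2. S = -2x_1x_2x_3 - 3x_1x_2 + 3x_1 + x_2x_3^2 - 2x_2 + 2x_3 + 3.
  reduce S modulo (h_1, h_2, h_3):
  remainder -2x_1x_2x_3 - 3x_1x_2 + 3x_1 + x_2x_3^2 - 2x_2 + 2x_3 + 3 ≠ 0; add k_4 = -2x_1x_2x_3 - 3x_1x_2 + 3x_1 + x_2x_3^2 - 2x_2 + 2x_3 + 3 to the basis.

S(h_1,h_3): lcm = x_1x_2^2. S = 2x_1x_2x_3 + 3x_1x_2 - 3x_1 - x_2x_3^2 + 2x_2 - 2x_3 - 1.
  reduce S modulo (h_1, h_2, h_3, k_4):
  remainder 2 ≠ 0; add k_5 = 2 to the basis.

The other S-polynomials (S(h_2,h_3), S(h_1,k_4), S(h_2,k_4), S(h_3,k_4), S(h_1,k_5), S(h_2,k_5), S(h_3,k_5), S(k_4,k_5)) all reduce to 0 modulo the current basis, so we have a Gröbner basis.
Inter-reduce: drop elements whose leading term is divisible by another's, tail-reduce, and make monic.
Reduced Gröbner basis: {1}.

These differ, so the ideals are not equal.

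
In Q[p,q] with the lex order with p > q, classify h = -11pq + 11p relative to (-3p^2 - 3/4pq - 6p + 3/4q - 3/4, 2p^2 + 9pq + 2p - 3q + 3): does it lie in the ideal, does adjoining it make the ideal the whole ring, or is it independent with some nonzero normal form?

-11pq + 11p is independent of I; its normal form modulo I is -33/5q^2 + 154/5q - 121/5.

First compute the reduced Gröbner basis of I by Buchberger's algorithm.
f_1 = -3p^2 - 3/4pq - 6p + 3/4q - 3/4, LT = p^2.
f_2 = 2p^2 + 9pq + 2p - 3q + 3, LT = p^2.

S(f_1,f_2): lcm = p^2. S = -17/4pq + p + 5/4q - 5/4.
  reduce S modulo (f_1, f_2):
  remainder -17/4pq + p + 5/4q - 5/4 ≠ 0; add k_3 = -17/4pq + p + 5/4q - 5/4 to the basis.

S(f_1,k_3): lcm = p^2q. S = 4/17p^2 + 1/4pq^2 + 39/17pq - 5/17p - 1/4q^2 + 1/4q.
  reduce S modulo (f_1, f_2, k_3):
  remainder -65/289p - 3/17q^2 + 263/289q - 212/289 ≠ 0; add k_4 = -65/289p - 3/17q^2 + 263/289q - 212/289 to the basis.

S(k_3,k_4): lcm = pq. S = -4/17p - 51/65q^3 + 263/65q^2 - 3929/1105q + 5/17.
  reduce S modulo (f_1, f_2, k_3, k_4):
  remainder -51/65q^3 + 55/13q^2 - 293/65q + 69/65 ≠ 0; add k_5 = -51/65q^3 + 55/13q^2 - 293/65q + 69/65 to the basis.

The other S-polynomials (S(f_2,k_3), S(f_1,k_4), S(f_2,k_4), S(f_1,k_5), S(f_2,k_5), S(k_3,k_5), S(k_4,k_5)) all reduce to 0 modulo the current basis, so we have a Gröbner basis.
Inter-reduce: drop elements whose leading term is divisible by another's, tail-reduce, and make monic.
Reduced Gröbner basis: {p + 51/65q^2 - 263/65q + 212/65, q^3 - 275/51q^2 + 293/51q - 23/17}.
Label its elements g_1 = p + 51/65q^2 - 263/65q + 212/65, g_2 = q^3 - 275/51q^2 + 293/51q - 23/17.

Reduce h = -11pq + 11p modulo G:
  leading term pq: subtract (-11q)·g_1 from -11pq + 11p → 11p + 561/65q^3 - 2893/65q^2 + 2332/65q
  leading term p: subtract (11)·g_1 from 11p + 561/65q^3 - 2893/65q^2 + 2332/65q → 561/65q^3 - 3454/65q^2 + 1045/13q - 2332/65
  leading term q^3: subtract (561/65)·g_2 from 561/65q^3 - 3454/65q^2 + 1045/13q - 2332/65 → -33/5q^2 + 154/5q - 121/5
  leading term q^2: no divisor's leading term divides it; move -33/5q^2 to the remainder.
  leading term q: no divisor's leading term divides it; move 154/5q to the remainder.
  leading term 1: no divisor's leading term divides it; move -121/5 to the remainder.
  normal form = -33/5q^2 + 154/5q - 121/5.
The normal form is nonzero, so h ∉ I. Since h minus its normal form lies in I, I + (h) = I + (r) where r = -33/5q^2 + 154/5q - 121/5; decide whether this ideal is the whole ring.
Run Buchberger on G together with r (pairs among the g_i already reduce to 0 since G is a Gröbner basis):
g_1 = p + 51/65q^2 - 263/65q + 212/65, LT = p.
g_2 = q^3 - 275/51q^2 + 293/51q - 23/17, LT = q^3.
r = -33/5q^2 + 154/5q - 121/5, LT = q^2.

S(g_2,r): lcm = q^3. S = -37/51q^2 + 106/51q - 23/17.
  reduce S modulo (g_1, g_2, r):
  remainder -200/153q + 200/153 ≠ 0; add m_4 = -200/153q + 200/153 to the basis.

The other S-polynomials (S(g_1,g_2), S(g_1,r), S(g_1,m_4), S(g_2,m_4), S(r,m_4)) all reduce to 0 modulo the current basis, so we have a Gröbner basis.
Inter-reduce: drop elements whose leading term is divisible by another's, tail-reduce, and make monic.
Reduced Gröbner basis: {p, q - 1}.
The reduced Gröbner basis of I + (h) is {p, q - 1} ≠ {1}, a proper ideal, so the enlarged system stays consistent: h is independent of I, with normal form -33/5q^2 + 154/5q - 121/5.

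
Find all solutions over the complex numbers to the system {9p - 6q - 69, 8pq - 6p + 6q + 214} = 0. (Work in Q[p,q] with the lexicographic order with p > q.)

{(29/12, -63/8), (5, -4)}

Compute a lex Gröbner basis by Buchberger's algorithm.
f_1 = 9p - 6q - 69, LT = p.
f_2 = 8pq - 6p + 6q + 214, LT = pq.

S(f_1,f_2): lcm = pq. S = 3/4p - 2/3q^2 - 101/12q - 107/4.
  leading term p: subtract (1/12)·f_1 from 3/4p - 2/3q^2 - 101/12q - 107/4 → -2/3q^2 - 95/12q - 21
  leading term q^2: no divisor's leading term divides it; move -2/3q^2 to the remainder.
  leading term q: no divisor's leading term divides it; move -95/12q to the remainder.
  leading term 1: no divisor's leading term divides it; move -21 to the remainder.
  remainder -2/3q^2 - 95/12q - 21 ≠ 0; add h_3 = -2/3q^2 - 95/12q - 21 to the basis.

The other S-polynomials (S(f_1,h_3), S(f_2,h_3)) all reduce to 0 modulo the current basis, so we have a Gröbner basis.
Inter-reduce: drop elements whose leading term is divisible by another's, tail-reduce, and make monic.
Reduced Gröbner basis: {p - 2/3q - 23/3, q^2 + 95/8q + 63/2}.

A lex Gröbner basis eliminates variables successively. Here q^2 + 95/8q + 63/2 depends only on q, with roots {-63/8, -4}; lifting each root through the earlier basis elements recovers the full solutions.
  q = -63/8: the earlier basis element becomes p - 29/12 = 0, giving p = 29/12 — point (29/12, -63/8).
  q = -4: the earlier basis element becomes p - 5 = 0, giving p = 5 — point (5, -4).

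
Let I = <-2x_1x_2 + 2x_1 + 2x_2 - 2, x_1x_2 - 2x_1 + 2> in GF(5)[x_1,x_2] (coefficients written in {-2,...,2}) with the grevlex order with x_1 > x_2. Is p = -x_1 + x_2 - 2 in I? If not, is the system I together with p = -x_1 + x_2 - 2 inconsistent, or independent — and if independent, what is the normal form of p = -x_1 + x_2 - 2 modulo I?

Adjoining -x_1 + x_2 - 2 makes the ideal the whole ring: the system is inconsistent.

First compute the reduced Gröbner basis of I by Buchberger's algorithm.
f_1 = -2x_1x_2 + 2x_1 + 2x_2 - 2, LT = x_1x_2.
f_2 = x_1x_2 - 2x_1 + 2, LT = x_1x_2.

S(f_1,f_2): lcm = x_1x_2. S = x_1 - x_2 - 1.
  reduce S modulo (f_1, f_2):
  remainder x_1 - x_2 - 1 ≠ 0; add h_3 = x_1 - x_2 - 1 to the basis.

S(f_1,h_3): lcm = x_1x_2. S = x_2^2 - x_1 + 1.
  reduce S modulo (f_1, f_2, h_3):
  remainder x_2^2 - x_2 ≠ 0; add h_4 = x_2^2 - x_2 to the basis.

The other S-polynomials (S(f_2,h_3), S(f_1,h_4), S(f_2,h_4), S(h_3,h_4)) all reduce to 0 modulo the current basis, so we have a Gröbner basis.
Inter-reduce: drop elements whose leading term is divisible by another's, tail-reduce, and make monic.
Reduced Gröbner basis: {x_2^2 - x_2, x_1 - x_2 - 1}.
Label its elements g_1 = x_2^2 - x_2, g_2 = x_1 - x_2 - 1.

Reduce p = -x_1 + x_2 - 2 modulo G:
  leading term x_1: subtract (-1)·g_2 from -x_1 + x_2 - 2 → 2
  leading term 1: no divisor's leading term divides it; move 2 to the remainder.
  normal form = 2.
The normal form is nonzero, so p ∉ I. Since p minus its normal form lies in I, I + (p) = I + (r) where r = 2; decide whether this ideal is the whole ring.
Here r = 2 is a nonzero constant, hence a unit: 1 ∈ I + (p), the Gröbner basis of I + (p) is {1}, and the enlarged system has no common solution — adjoining p is inconsistent.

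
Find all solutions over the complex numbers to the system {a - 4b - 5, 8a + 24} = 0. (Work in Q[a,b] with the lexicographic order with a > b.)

{(-3, -2)}

Compute a lex Gröbner basis by Buchberger's algorithm.
f_1 = a - 4b - 5, LT = a.
f_2 = 8a + 24, LT = a.

S(f_1,f_2): lcm = a. S = -4b - 8.
  reduce S modulo (f_1, f_2):
  remainder -4b - 8 ≠ 0; add h_3 = -4b - 8 to the basis.

The other S-polynomials (S(f_1,h_3), S(f_2,h_3)) all reduce to 0 modulo the current basis, so we have a Gröbner basis.
Inter-reduce: drop elements whose leading term is divisible by another's, tail-reduce, and make monic.
Reduced Gröbner basis: {a + 3, b + 2}.

From the last basis element, b + 2 = 0, so b takes values in {-2}. Each choice, substituted upward through the basis, yields the corresponding point(s) of the solution set.
  b = -2: the earlier basis element becomes a + 3 = 0, giving a = -3 — point (-3, -2).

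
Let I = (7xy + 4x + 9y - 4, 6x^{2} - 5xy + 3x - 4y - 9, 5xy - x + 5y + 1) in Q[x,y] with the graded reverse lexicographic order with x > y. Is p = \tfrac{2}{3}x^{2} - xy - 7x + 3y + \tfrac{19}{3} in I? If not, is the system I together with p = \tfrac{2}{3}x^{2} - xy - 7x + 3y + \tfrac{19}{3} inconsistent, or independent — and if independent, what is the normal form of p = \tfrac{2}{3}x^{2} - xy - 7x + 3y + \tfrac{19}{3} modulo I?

\tfrac{2}{3}x^{2} - xy - 7x + 3y + \tfrac{19}{3} lies in I (it reduces to 0).

First compute the reduced Gröbner basis of I by Buchberger's algorithm.
f_1 = 7xy + 4x + 9y - 4, LT = xy.
f_2 = 6x^{2} - 5xy + 3x - 4y - 9, LT = x^{2}.
f_3 = 5xy - x + 5y + 1, LT = xy.

S(f_1,f_2): lcm = x^{2}y. S = \tfrac{5}{6}xy^{2} + \tfrac{4}{7}x^{2} + \tfrac{11}{14}xy + \tfrac{2}{3}y^{2} - \tfrac{4}{7}x + \tfrac{3}{2}y.
  leading term xy^{2}: subtract (\tfrac{5}{42}y)·f_1 from \tfrac{5}{6}xy^{2} + \tfrac{4}{7}x^{2} + \tfrac{11}{14}xy + \tfrac{2}{3}y^{2} - \tfrac{4}{7}x + \tfrac{3}{2}y → \tfrac{4}{7}x^{2} + \tfrac{13}{42}xy - \tfrac{17}{42}y^{2} - \tfrac{4}{7}x + \tfrac{83}{42}y
  leading term x^{2}: subtract (\tfrac{2}{21})·f_2 from \tfrac{4}{7}x^{2} + \tfrac{13}{42}xy - \tfrac{17}{42}y^{2} - \tfrac{4}{7}x + \tfrac{83}{42}y → \tfrac{11}{14}xy - \tfrac{17}{42}y^{2} - \tfrac{6}{7}x + \tfrac{33}{14}y + \tfrac{6}{7}
  leading term xy: subtract (\tfrac{11}{98})·f_1 from \tfrac{11}{14}xy - \tfrac{17}{42}y^{2} - \tfrac{6}{7}x + \tfrac{33}{14}y + \tfrac{6}{7} → -\tfrac{17}{42}y^{2} - \tfrac{64}{49}x + \tfrac{66}{49}y + \tfrac{64}{49}
  leading term y^{2}: no divisor's leading term divides it; move -\tfrac{17}{42}y^{2} to the remainder.
  leading term x: no divisor's leading term divides it; move -\tfrac{64}{49}x to the remainder.
  leading term y: no divisor's leading term divides it; move \tfrac{66}{49}y to the remainder.
  leading term 1: no divisor's leading term divides it; move \tfrac{64}{49} to the remainder.
  remainder -\tfrac{17}{42}y^{2} - \tfrac{64}{49}x + \tfrac{66}{49}y + \tfrac{64}{49} ≠ 0; add h_4 = -\tfrac{17}{42}y^{2} - \tfrac{64}{49}x + \tfrac{66}{49}y + \tfrac{64}{49} to the basis.

S(f_1,f_3): lcm = xy. S = \tfrac{27}{35}x + \tfrac{2}{7}y - \tfrac{27}{35}.
  leading term x: no divisor's leading term divides it; move \tfrac{27}{35}x to the remainder.
  leading term y: no divisor's leading term divides it; move \tfrac{2}{7}y to the remainder.
  leading term 1: no divisor's leading term divides it; move -\tfrac{27}{35} to the remainder.
  remainder \tfrac{27}{35}x + \tfrac{2}{7}y - \tfrac{27}{35} ≠ 0; add h_5 = \tfrac{27}{35}x + \tfrac{2}{7}y - \tfrac{27}{35} to the basis.

S(f_2,f_3): lcm = x^{2}y. S = -\tfrac{5}{6}xy^{2} + \tfrac{1}{5}x^{2} - \tfrac{1}{2}xy - \tfrac{2}{3}y^{2} - \tfrac{1}{5}x - \tfrac{3}{2}y.
  leading term xy^{2}: subtract (-\tfrac{5}{42}y)·f_1 from -\tfrac{5}{6}xy^{2} + \tfrac{1}{5}x^{2} - \tfrac{1}{2}xy - \tfrac{2}{3}y^{2} - \tfrac{1}{5}x - \tfrac{3}{2}y → \tfrac{1}{5}x^{2} - \tfrac{1}{42}xy + \tfrac{17}{42}y^{2} - \tfrac{1}{5}x - \tfrac{83}{42}y
  leading term x^{2}: subtract (\tfrac{1}{30})·f_2 from \tfrac{1}{5}x^{2} - \tfrac{1}{42}xy + \tfrac{17}{42}y^{2} - \tfrac{1}{5}x - \tfrac{83}{42}y → \tfrac{1}{7}xy + \tfrac{17}{42}y^{2} - \tfrac{3}{10}x - \tfrac{129}{70}y + \tfrac{3}{10}
  leading term xy: subtract (\tfrac{1}{49})·f_1 from \tfrac{1}{7}xy + \tfrac{17}{42}y^{2} - \tfrac{3}{10}x - \tfrac{129}{70}y + \tfrac{3}{10} → \tfrac{17}{42}y^{2} - \tfrac{187}{490}x - \tfrac{993}{490}y + \tfrac{187}{490}
  leading term y^{2}: subtract (-1)·h_4 from \tfrac{17}{42}y^{2} - \tfrac{187}{490}x - \tfrac{993}{490}y + \tfrac{187}{490} → -\tfrac{827}{490}x - \tfrac{333}{490}y + \tfrac{827}{490}
  leading term x: subtract (-\tfrac{827}{378})·h_5 from -\tfrac{827}{490}x - \tfrac{333}{490}y + \tfrac{827}{490} → -\tfrac{103}{1890}y
  leading term y: no divisor's leading term divides it; move -\tfrac{103}{1890}y to the remainder.
  remainder -\tfrac{103}{1890}y ≠ 0; add h_6 = -\tfrac{103}{1890}y to the basis.

The other S-polynomials (S(f_1,h_4), S(f_2,h_4), S(f_3,h_4), S(f_1,h_5), S(f_2,h_5), S(f_3,h_5), S(h_4,h_5), S(f_1,h_6), S(f_2,h_6), S(f_3,h_6), S(h_4,h_6), S(h_5,h_6)) all reduce to 0 modulo the current basis, so we have a Gröbner basis.
Inter-reduce: drop elements whose leading term is divisible by another's, tail-reduce, and make monic.
Reduced Gröbner basis: {x - 1, y}.
Label its elements g_1 = x - 1, g_2 = y.

Reduce p = \tfrac{2}{3}x^{2} - xy - 7x + 3y + \tfrac{19}{3} modulo G:
  leading term x^{2}: subtract (\tfrac{2}{3}x)·g_1 from \tfrac{2}{3}x^{2} - xy - 7x + 3y + \tfrac{19}{3} → -xy - \tfrac{19}{3}x + 3y + \tfrac{19}{3}
  leading term xy: subtract (-y)·g_1 from -xy - \tfrac{19}{3}x + 3y + \tfrac{19}{3} → -\tfrac{19}{3}x + 2y + \tfrac{19}{3}
  leading term x: subtract (-\tfrac{19}{3})·g_1 from -\tfrac{19}{3}x + 2y + \tfrac{19}{3} → 2y
  leading term y: subtract (2)·g_2 from 2y → 0
  normal form = 0.
Since the normal form is 0, p ∈ I.

Ideal membership is decidable via reduction modulo a Gröbner basis.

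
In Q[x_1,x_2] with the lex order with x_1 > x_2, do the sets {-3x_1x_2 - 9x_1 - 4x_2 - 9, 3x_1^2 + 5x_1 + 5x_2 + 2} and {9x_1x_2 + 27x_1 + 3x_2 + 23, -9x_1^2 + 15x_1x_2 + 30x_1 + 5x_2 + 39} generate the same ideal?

For a fixed monomial order, each ideal has a unique reduced Gröbner basis; comparing bases decides equality.
Buchberger on the first generating set:
f_1 = -3x_1x_2 - 9x_1 - 4x_2 - 9, LT = x_1x_2.
f_2 = 3x_1^2 + 5x_1 + 5x_2 + 2, LT = x_1^2.

S(f_1,f_2): lcm = x_1^2x_2. S = 3x_1^2 - 1/3x_1x_2 + 3x_1 - 5/3x_2^2 - 2/3x_2.
  leading term x_1^2: subtract (1)·f_2 from 3x_1^2 - 1/3x_1x_2 + 3x_1 - 5/3x_2^2 - 2/3x_2 → -1/3x_1x_2 - 2x_1 - 5/3x_2^2 - 17/3x_2 - 2
  leading term x_1x_2: subtract (1/9)·f_1 from -1/3x_1x_2 - 2x_1 - 5/3x_2^2 - 17/3x_2 - 2 → -x_1 - 5/3x_2^2 - 47/9x_2 - 1
  leading term x_1: no divisor's leading term divides it; move -x_1 to the remainder.
  leading term x_2^2: no divisor's leading term divides it; move -5/3x_2^2 to the remainder.
  leading term x_2: no divisor's leading term divides it; move -47/9x_2 to the remainder.
  leading term 1: no divisor's leading term divides it; move -1 to the remainder.
  remainder -x_1 - 5/3x_2^2 - 47/9x_2 - 1 ≠ 0; add g_3 = -x_1 - 5/3x_2^2 - 47/9x_2 - 1 to the basis.

S(f_1,g_3): lcm = x_1x_2. S = 3x_1 - 5/3x_2^3 - 47/9x_2^2 + 1/3x_2 + 3.
  leading term x_1: subtract (-3)·g_3 from 3x_1 - 5/3x_2^3 - 47/9x_2^2 + 1/3x_2 + 3 → -5/3x_2^3 - 92/9x_2^2 - 46/3x_2
  leading term x_2^3: no divisor's leading term divides it; move -5/3x_2^3 to the remainder.
  leading term x_2^2: no divisor's leading term divides it; move -92/9x_2^2 to the remainder.
  leading term x_2: no divisor's leading term divides it; move -46/3x_2 to the remainder.
  remainder -5/3x_2^3 - 92/9x_2^2 - 46/3x_2 ≠ 0; add g_4 = -5/3x_2^3 - 92/9x_2^2 - 46/3x_2 to the basis.

S(f_2,g_3): lcm = x_1^2. S = -5/3x_1x_2^2 - 47/9x_1x_2 + 2/3x_1 + 5/3x_2 + 2/3.
  leading term x_1x_2^2: subtract (5/9x_2)·f_1 from -5/3x_1x_2^2 - 47/9x_1x_2 + 2/3x_1 + 5/3x_2 + 2/3 → -2/9x_1x_2 + 2/3x_1 + 20/9x_2^2 + 20/3x_2 + 2/3
  leading term x_1x_2: subtract (2/27)·f_1 from -2/9x_1x_2 + 2/3x_1 + 20/9x_2^2 + 20/3x_2 + 2/3 → 4/3x_1 + 20/9x_2^2 + 188/27x_2 + 4/3
  leading term x_1: subtract (-4/3)·g_3 from 4/3x_1 + 20/9x_2^2 + 188/27x_2 + 4/3 → 0
  remainder 0.

S(f_1,g_4): lcm = x_1x_2^3. S = -47/15x_1x_2^2 - 46/5x_1x_2 + 4/3x_2^3 + 3x_2^2.
  leading term x_1x_2^2: subtract (47/45x_2)·f_1 from -47/15x_1x_2^2 - 46/5x_1x_2 + 4/3x_2^3 + 3x_2^2 → 1/5x_1x_2 + 4/3x_2^3 + 323/45x_2^2 + 47/5x_2
  leading term x_1x_2: subtract (-1/15)·f_1 from 1/5x_1x_2 + 4/3x_2^3 + 323/45x_2^2 + 47/5x_2 → -3/5x_1 + 4/3x_2^3 + 323/45x_2^2 + 137/15x_2 - 3/5
  leading term x_1: subtract (3/5)·g_3 from -3/5x_1 + 4/3x_2^3 + 323/45x_2^2 + 137/15x_2 - 3/5 → 4/3x_2^3 + 368/45x_2^2 + 184/15x_2
  leading term x_2^3: subtract (-4/5)·g_4 from 4/3x_2^3 + 368/45x_2^2 + 184/15x_2 → 0
  remainder 0.

S(f_2,g_4): leading monomials are coprime, so the S-polynomial reduces to 0 (Buchberger's first criterion).
S(g_3,g_4): leading monomials are coprime, so the S-polynomial reduces to 0 (Buchberger's first criterion).
Every S-polynomial of the final basis reduces to 0, so we have a Gröbner basis.
Inter-reduce: drop elements whose leading term is divisible by another's, tail-reduce, and make monic.
Reduced Gröbner basis: {x_1 + 5/3x_2^2 + 47/9x_2 + 1, x_2^3 + 92/15x_2^2 + 46/5x_2}.

Buchberger on the second generating set:
h_1 = 9x_1x_2 + 27x_1 + 3x_2 + 23, LT = x_1x_2.
h_2 = -9x_1^2 + 15x_1x_2 + 30x_1 + 5x_2 + 39, LT = x_1^2.

S(h_1,h_2): lcm = x_1^2x_2. S = 3x_1^2 + 5/3x_1x_2^2 + 11/3x_1x_2 + 23/9x_1 + 5/9x_2^2 + 13/3x_2.
  leading term x_1^2: subtract (-1/3)·h_2 from 3x_1^2 + 5/3x_1x_2^2 + 11/3x_1x_2 + 23/9x_1 + 5/9x_2^2 + 13/3x_2 → 5/3x_1x_2^2 + 26/3x_1x_2 + 113/9x_1 + 5/9x_2^2 + 6x_2 + 13
  leading term x_1x_2^2: subtract (5/27x_2)·h_1 from 5/3x_1x_2^2 + 26/3x_1x_2 + 113/9x_1 + 5/9x_2^2 + 6x_2 + 13 → 11/3x_1x_2 + 113/9x_1 + 47/27x_2 + 13
  leading term x_1x_2: subtract (11/27)·h_1 from 11/3x_1x_2 + 113/9x_1 + 47/27x_2 + 13 → 14/9x_1 + 14/27x_2 + 98/27
  leading term x_1: no divisor's leading term divides it; move 14/9x_1 to the remainder.
  leading term x_2: no divisor's leading term divides it; move 14/27x_2 to the remainder.
  leading term 1: no divisor's leading term divides it; move 98/27 to the remainder.
  remainder 14/9x_1 + 14/27x_2 + 98/27 ≠ 0; add k_3 = 14/9x_1 + 14/27x_2 + 98/27 to the basis.

S(h_1,k_3): lcm = x_1x_2. S = 3x_1 - 1/3x_2^2 - 2x_2 + 23/9.
  leading term x_1: subtract (27/14)·k_3 from 3x_1 - 1/3x_2^2 - 2x_2 + 23/9 → -1/3x_2^2 - 3x_2 - 40/9
  leading term x_2^2: no divisor's leading term divides it; move -1/3x_2^2 to the remainder.
  leading term x_2: no divisor's leading term divides it; move -3x_2 to the remainder.
  leading term 1: no divisor's leading term divides it; move -40/9 to the remainder.
  remainder -1/3x_2^2 - 3x_2 - 40/9 ≠ 0; add k_4 = -1/3x_2^2 - 3x_2 - 40/9 to the basis.

S(h_2,k_3): lcm = x_1^2. S = -2x_1x_2 - 17/3x_1 - 5/9x_2 - 13/3.
  leading term x_1x_2: subtract (-2/9)·h_1 from -2x_1x_2 - 17/3x_1 - 5/9x_2 - 13/3 → 1/3x_1 + 1/9x_2 + 7/9
  leading term x_1: subtract (3/14)·k_3 from 1/3x_1 + 1/9x_2 + 7/9 → 0
  remainder 0.

S(h_1,k_4): lcm = x_1x_2^2. S = -6x_1x_2 - 40/3x_1 + 1/3x_2^2 + 23/9x_2.
  leading term x_1x_2: subtract (-2/3)·h_1 from -6x_1x_2 - 40/3x_1 + 1/3x_2^2 + 23/9x_2 → 14/3x_1 + 1/3x_2^2 + 41/9x_2 + 46/3
  leading term x_1: subtract (3)·k_3 from 14/3x_1 + 1/3x_2^2 + 41/9x_2 + 46/3 → 1/3x_2^2 + 3x_2 + 40/9
  leading term x_2^2: subtract (-1)·k_4 from 1/3x_2^2 + 3x_2 + 40/9 → 0
  remainder 0.

S(h_2,k_4): leading monomials are coprime, so the S-polynomial reduces to 0 (Buchberger's first criterion).
S(k_3,k_4): leading monomials are coprime, so the S-polynomial reduces to 0 (Buchberger's first criterion).
Every S-polynomial of the final basis reduces to 0, so we have a Gröbner basis.
Inter-reduce: drop elements whose leading term is divisible by another's, tail-reduce, and make monic.
Reduced Gröbner basis: {x_1 + 1/3x_2 + 7/3, x_2^2 + 9x_2 + 40/3}.

These differ, so the ideals are not equal.

No, the ideals differ.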